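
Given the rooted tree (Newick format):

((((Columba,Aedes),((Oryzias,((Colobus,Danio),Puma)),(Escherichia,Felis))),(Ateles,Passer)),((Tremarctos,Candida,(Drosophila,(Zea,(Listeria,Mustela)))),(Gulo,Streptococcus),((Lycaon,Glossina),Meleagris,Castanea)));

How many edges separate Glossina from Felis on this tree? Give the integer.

9

The MRCA of Glossina and Felis is the root of the tree.
From Glossina up to that node: 4 branches. From Felis up to the same node: 5 branches. Total: 4 + 5 = 9.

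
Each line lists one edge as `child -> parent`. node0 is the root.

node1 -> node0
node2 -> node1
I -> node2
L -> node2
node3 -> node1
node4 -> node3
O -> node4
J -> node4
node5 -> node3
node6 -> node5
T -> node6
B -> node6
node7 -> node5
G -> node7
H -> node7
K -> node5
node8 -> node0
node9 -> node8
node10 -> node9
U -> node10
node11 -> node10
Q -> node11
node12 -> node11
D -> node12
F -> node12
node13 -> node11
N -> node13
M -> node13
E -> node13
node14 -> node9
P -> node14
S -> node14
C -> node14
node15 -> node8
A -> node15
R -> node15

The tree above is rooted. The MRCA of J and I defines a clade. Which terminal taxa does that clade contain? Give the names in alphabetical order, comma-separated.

Tracing J: it sits inside (O,J).
Tracing I: it sits inside (I,L).
The smallest clade enclosing both is ((I,L),((O,J),((T,B),(G,H),K))); the answer is its 9 terminal taxa in alphabetical order.

B, G, H, I, J, K, L, O, T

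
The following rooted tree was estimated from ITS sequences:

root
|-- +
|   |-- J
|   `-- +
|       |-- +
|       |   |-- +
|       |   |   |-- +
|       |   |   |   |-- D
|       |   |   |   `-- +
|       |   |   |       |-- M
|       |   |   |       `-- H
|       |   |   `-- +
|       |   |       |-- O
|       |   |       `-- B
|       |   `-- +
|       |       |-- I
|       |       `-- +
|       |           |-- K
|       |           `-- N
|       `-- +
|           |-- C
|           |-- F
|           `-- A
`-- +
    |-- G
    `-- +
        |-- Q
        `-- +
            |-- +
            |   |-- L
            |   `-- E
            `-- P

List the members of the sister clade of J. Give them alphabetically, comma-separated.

A, B, C, D, F, H, I, K, M, N, O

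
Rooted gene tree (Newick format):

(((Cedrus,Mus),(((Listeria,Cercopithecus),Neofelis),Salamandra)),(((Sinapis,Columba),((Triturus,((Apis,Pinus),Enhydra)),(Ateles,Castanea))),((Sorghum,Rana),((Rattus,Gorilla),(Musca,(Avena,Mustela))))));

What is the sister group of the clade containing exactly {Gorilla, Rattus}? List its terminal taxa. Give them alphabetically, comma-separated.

The clade containing exactly {Gorilla, Rattus} attaches to the tree at the node subtending ((Rattus,Gorilla),(Musca,(Avena,Mustela))).
The other lineage descending from that same node — the sister group — is (Musca,(Avena,Mustela)); its 3 tips in alphabetical order are the answer.

Avena, Musca, Mustela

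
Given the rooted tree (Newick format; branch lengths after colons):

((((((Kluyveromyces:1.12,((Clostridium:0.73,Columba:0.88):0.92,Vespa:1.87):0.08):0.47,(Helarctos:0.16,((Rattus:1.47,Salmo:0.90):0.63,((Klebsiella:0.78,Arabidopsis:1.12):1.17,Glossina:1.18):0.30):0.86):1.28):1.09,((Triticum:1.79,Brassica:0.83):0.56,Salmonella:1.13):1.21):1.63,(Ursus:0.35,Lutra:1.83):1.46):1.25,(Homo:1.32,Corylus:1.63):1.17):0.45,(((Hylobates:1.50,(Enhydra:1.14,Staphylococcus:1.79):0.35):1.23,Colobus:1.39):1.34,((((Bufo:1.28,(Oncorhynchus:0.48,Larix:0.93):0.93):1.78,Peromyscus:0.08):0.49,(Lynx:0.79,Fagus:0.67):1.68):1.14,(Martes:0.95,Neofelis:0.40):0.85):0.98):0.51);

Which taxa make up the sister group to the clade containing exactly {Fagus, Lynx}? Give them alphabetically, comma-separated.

The clade containing exactly {Fagus, Lynx} attaches to the tree at the node subtending (((Bufo,(Oncorhynchus,Larix)),Peromyscus),(Lynx,Fagus)).
The other lineage descending from that same node — the sister group — is ((Bufo,(Oncorhynchus,Larix)),Peromyscus); its 4 tips in alphabetical order are the answer.

Bufo, Larix, Oncorhynchus, Peromyscus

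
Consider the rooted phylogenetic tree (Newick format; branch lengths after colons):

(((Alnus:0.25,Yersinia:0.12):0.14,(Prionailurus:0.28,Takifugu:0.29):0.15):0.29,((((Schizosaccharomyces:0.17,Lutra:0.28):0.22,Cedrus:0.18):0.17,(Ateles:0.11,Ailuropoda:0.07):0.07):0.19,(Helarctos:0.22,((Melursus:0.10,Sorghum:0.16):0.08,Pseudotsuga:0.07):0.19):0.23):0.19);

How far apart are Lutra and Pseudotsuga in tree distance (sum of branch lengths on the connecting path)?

The path runs Lutra → … → MRCA → … → Pseudotsuga; the MRCA is the node subtending ((((Schizosaccharomyces,Lutra),Cedrus),(Ateles,Ailuropoda)),(Helarctos,((Melursus,Sorghum),Pseudotsuga))).
Branch lengths along that path: 0.28 + 0.22 + 0.17 + 0.19 + 0.23 + 0.19 + 0.07 = 1.35.

1.35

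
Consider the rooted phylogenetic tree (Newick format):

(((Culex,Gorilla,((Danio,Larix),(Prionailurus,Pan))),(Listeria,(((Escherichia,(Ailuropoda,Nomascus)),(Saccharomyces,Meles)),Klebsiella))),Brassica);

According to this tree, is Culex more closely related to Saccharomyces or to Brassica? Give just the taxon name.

Saccharomyces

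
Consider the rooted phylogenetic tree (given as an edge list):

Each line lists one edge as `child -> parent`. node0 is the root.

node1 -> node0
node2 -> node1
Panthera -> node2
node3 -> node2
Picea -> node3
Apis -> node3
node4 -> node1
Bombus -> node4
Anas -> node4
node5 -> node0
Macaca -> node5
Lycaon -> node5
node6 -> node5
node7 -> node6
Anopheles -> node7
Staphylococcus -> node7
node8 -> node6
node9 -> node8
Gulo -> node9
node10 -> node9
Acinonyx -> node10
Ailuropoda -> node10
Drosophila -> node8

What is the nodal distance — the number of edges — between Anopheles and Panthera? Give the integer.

7

The MRCA of Anopheles and Panthera is the root of the tree.
From Anopheles up to that node: 4 branches. From Panthera up to the same node: 3 branches. Total: 4 + 3 = 7.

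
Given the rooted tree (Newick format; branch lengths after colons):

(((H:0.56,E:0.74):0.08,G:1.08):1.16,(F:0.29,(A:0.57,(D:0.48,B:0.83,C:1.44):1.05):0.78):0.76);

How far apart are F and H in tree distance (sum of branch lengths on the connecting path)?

2.85

The path runs F → … → MRCA → … → H; the MRCA is the root of the tree.
Branch lengths along that path: 0.29 + 0.76 + 1.16 + 0.08 + 0.56 = 2.85.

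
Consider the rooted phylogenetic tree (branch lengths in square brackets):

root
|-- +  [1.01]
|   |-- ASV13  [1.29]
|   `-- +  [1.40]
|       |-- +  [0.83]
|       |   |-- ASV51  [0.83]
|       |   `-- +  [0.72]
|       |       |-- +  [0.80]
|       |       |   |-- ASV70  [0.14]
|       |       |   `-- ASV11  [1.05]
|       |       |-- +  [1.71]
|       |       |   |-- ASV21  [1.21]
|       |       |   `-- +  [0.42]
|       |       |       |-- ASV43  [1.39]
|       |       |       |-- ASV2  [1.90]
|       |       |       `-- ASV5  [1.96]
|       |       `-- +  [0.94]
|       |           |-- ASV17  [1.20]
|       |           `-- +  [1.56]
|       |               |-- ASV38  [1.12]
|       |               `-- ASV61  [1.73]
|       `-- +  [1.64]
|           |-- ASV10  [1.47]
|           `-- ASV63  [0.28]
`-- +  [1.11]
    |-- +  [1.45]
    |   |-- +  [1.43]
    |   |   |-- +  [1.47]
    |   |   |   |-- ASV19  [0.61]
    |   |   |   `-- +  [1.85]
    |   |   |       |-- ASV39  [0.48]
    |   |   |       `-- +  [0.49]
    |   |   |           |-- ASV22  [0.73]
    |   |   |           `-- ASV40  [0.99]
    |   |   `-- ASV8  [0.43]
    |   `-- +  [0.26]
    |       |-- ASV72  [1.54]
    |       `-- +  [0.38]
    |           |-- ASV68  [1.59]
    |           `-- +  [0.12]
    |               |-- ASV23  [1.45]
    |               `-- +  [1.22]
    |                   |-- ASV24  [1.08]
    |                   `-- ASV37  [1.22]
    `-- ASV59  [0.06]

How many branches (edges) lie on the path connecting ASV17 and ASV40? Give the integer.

The MRCA of ASV17 and ASV40 is the root of the tree.
From ASV17 up to that node: 6 branches. From ASV40 up to the same node: 7 branches. Total: 6 + 7 = 13.

13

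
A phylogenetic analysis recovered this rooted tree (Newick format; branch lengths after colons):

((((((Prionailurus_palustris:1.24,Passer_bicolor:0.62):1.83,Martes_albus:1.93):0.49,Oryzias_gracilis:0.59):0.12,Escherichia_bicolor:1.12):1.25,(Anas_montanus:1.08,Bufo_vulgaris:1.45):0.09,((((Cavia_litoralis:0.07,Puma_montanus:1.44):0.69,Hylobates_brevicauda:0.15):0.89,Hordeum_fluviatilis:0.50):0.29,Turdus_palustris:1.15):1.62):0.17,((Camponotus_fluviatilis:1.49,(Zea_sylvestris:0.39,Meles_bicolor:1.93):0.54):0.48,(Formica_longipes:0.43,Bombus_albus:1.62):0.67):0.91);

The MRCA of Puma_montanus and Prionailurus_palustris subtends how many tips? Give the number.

The MRCA of Puma_montanus and Prionailurus_palustris is the node subtending (((((Prionailurus_palustris,Passer_bicolor),Martes_albus),Oryzias_gracilis),Escherichia_bicolor),(Anas_montanus,Bufo_vulgaris),((((Cavia_litoralis,Puma_montanus),Hylobates_brevicauda),Hordeum_fluviatilis),Turdus_palustris)).
That clade contains 12 terminal taxa: Anas_montanus, Bufo_vulgaris, Cavia_litoralis, Escherichia_bicolor, Hordeum_fluviatilis, Hylobates_brevicauda, Martes_albus, Oryzias_gracilis, Passer_bicolor, Prionailurus_palustris, Puma_montanus, Turdus_palustris.

12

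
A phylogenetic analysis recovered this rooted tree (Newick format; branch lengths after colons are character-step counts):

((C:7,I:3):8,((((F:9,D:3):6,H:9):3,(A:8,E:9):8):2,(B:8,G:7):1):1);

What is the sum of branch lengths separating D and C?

The path runs D → … → MRCA → … → C; the MRCA is the root of the tree.
Branch lengths along that path: 3 + 6 + 3 + 2 + 1 + 8 + 7 = 30.

30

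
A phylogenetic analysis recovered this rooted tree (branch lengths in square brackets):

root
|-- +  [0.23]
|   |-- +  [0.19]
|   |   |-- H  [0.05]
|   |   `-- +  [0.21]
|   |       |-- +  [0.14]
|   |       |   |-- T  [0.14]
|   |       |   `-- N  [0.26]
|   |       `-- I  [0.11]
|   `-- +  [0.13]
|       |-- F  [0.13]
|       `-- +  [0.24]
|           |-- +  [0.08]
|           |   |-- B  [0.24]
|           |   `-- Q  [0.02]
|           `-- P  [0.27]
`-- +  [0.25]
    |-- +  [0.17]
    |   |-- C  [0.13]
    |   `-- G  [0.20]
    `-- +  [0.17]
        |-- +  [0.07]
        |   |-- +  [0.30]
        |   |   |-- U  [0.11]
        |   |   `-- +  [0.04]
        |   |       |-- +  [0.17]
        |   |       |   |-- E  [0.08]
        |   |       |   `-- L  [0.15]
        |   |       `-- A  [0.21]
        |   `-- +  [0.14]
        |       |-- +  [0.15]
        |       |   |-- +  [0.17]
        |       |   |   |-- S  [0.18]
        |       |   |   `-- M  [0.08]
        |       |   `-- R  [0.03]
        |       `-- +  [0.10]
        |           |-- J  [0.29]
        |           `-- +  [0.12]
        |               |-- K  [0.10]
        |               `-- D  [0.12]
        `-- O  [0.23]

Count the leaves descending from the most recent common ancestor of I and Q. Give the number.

8

The MRCA of I and Q is the node subtending ((H,((T,N),I)),(F,((B,Q),P))).
That clade contains 8 terminal taxa: B, F, H, I, N, P, Q, T.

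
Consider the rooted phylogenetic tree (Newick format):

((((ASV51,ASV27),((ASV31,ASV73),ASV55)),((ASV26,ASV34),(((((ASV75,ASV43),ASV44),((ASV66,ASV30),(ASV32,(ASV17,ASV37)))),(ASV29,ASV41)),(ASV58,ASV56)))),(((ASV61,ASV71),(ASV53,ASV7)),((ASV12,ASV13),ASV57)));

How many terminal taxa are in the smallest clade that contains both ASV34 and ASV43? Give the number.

14

The MRCA of ASV34 and ASV43 is the node subtending ((ASV26,ASV34),(((((ASV75,ASV43),ASV44),((ASV66,ASV30),(ASV32,(ASV17,ASV37)))),(ASV29,ASV41)),(ASV58,ASV56))).
That clade contains 14 terminal taxa: ASV17, ASV26, ASV29, ASV30, ASV32, ASV34, ASV37, ASV41, ASV43, ASV44, ASV56, ASV58, ASV66, ASV75.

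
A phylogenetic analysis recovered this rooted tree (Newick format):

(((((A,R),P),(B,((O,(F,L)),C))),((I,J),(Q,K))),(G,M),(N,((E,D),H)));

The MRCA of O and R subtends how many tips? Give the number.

The MRCA of O and R is the node subtending (((A,R),P),(B,((O,(F,L)),C))).
That clade contains 8 terminal taxa: A, B, C, F, L, O, P, R.

8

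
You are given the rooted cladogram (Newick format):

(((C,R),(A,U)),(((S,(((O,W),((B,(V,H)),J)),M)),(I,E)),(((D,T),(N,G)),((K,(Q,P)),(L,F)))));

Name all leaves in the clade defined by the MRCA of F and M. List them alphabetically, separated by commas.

Tracing F: it sits inside (L,F).
Tracing M: it sits inside (((O,W),((B,(V,H)),J)),M).
The smallest clade enclosing both is (((S,(((O,W),((B,(V,H)),J)),M)),(I,E)),(((D,T),(N,G)),((K,(Q,P)),(L,F)))); the answer is its 19 terminal taxa in alphabetical order.

B, D, E, F, G, H, I, J, K, L, M, N, O, P, Q, S, T, V, W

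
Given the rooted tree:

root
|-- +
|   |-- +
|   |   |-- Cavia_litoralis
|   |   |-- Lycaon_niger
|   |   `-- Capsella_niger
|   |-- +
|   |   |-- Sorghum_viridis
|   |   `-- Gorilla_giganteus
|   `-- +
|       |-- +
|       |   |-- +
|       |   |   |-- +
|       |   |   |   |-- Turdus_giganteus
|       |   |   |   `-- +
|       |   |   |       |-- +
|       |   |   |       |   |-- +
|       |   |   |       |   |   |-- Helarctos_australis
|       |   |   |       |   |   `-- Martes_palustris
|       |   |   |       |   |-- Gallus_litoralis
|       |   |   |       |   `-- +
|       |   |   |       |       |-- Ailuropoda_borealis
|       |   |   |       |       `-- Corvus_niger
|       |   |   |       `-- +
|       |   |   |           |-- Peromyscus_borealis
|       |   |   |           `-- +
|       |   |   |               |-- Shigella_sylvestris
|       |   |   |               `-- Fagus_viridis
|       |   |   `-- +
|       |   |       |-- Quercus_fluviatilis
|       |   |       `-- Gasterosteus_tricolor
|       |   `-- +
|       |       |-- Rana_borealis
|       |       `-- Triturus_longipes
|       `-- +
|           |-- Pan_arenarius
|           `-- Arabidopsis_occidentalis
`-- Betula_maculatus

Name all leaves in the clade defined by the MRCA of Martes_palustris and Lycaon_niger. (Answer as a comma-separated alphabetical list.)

Ailuropoda_borealis, Arabidopsis_occidentalis, Capsella_niger, Cavia_litoralis, Corvus_niger, Fagus_viridis, Gallus_litoralis, Gasterosteus_tricolor, Gorilla_giganteus, Helarctos_australis, Lycaon_niger, Martes_palustris, Pan_arenarius, Peromyscus_borealis, Quercus_fluviatilis, Rana_borealis, Shigella_sylvestris, Sorghum_viridis, Triturus_longipes, Turdus_giganteus

Tracing Martes_palustris: it sits inside (Helarctos_australis,Martes_palustris).
Tracing Lycaon_niger: it sits inside (Cavia_litoralis,Lycaon_niger,Capsella_niger).
The smallest clade enclosing both is ((Cavia_litoralis,Lycaon_niger,Capsella_niger),(Sorghum_viridis,Gorilla_giganteus),((((Turdus_giganteus,(((Helarctos_australis,Martes_palustris),Gallus_litoralis,(Ailuropoda_borealis,Corvus_niger)),(Peromyscus_borealis,(Shigella_sylvestris,Fagus_viridis)))),(Quercus_fluviatilis,Gasterosteus_tricolor)),(Rana_borealis,Triturus_longipes)),(Pan_arenarius,Arabidopsis_occidentalis))); the answer is its 20 terminal taxa in alphabetical order.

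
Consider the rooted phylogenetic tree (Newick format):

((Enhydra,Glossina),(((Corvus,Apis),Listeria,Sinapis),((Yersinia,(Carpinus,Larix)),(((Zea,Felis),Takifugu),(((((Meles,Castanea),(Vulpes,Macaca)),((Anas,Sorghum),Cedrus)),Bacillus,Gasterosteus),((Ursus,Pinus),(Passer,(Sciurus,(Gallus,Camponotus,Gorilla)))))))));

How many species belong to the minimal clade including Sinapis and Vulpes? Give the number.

The MRCA of Sinapis and Vulpes is the node subtending (((Corvus,Apis),Listeria,Sinapis),((Yersinia,(Carpinus,Larix)),(((Zea,Felis),Takifugu),(((((Meles,Castanea),(Vulpes,Macaca)),((Anas,Sorghum),Cedrus)),Bacillus,Gasterosteus),((Ursus,Pinus),(Passer,(Sciurus,(Gallus,Camponotus,Gorilla)))))))).
That clade contains 26 terminal taxa: Anas, Apis, Bacillus, Camponotus, Carpinus, Castanea, Cedrus, Corvus, Felis, Gallus, Gasterosteus, Gorilla, Larix, Listeria, Macaca, Meles, Passer, Pinus, Sciurus, Sinapis, Sorghum, Takifugu, Ursus, Vulpes, Yersinia, Zea.

26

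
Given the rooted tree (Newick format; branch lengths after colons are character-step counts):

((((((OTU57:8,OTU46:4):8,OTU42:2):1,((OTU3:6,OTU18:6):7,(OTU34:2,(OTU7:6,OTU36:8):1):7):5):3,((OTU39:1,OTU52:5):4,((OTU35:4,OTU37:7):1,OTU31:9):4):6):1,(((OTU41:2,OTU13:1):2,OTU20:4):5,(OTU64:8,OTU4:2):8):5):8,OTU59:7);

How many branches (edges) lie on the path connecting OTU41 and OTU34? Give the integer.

The MRCA of OTU41 and OTU34 is the node subtending (((((OTU57,OTU46),OTU42),((OTU3,OTU18),(OTU34,(OTU7,OTU36)))),((OTU39,OTU52),((OTU35,OTU37),OTU31))),(((OTU41,OTU13),OTU20),(OTU64,OTU4))).
From OTU41 up to that node: 4 branches. From OTU34 up to the same node: 5 branches. Total: 4 + 5 = 9.

9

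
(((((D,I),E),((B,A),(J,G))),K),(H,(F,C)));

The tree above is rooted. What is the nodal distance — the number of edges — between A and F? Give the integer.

8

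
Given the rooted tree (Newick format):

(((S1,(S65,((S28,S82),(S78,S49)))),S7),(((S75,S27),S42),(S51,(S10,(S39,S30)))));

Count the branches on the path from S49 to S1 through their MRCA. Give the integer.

5

The MRCA of S49 and S1 is the node subtending (S1,(S65,((S28,S82),(S78,S49)))).
From S49 up to that node: 4 branches. From S1 up to the same node: 1 branch. Total: 4 + 1 = 5.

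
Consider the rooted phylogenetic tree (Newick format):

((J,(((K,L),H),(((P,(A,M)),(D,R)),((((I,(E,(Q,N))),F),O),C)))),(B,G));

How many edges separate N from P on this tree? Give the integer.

The MRCA of N and P is the node subtending (((P,(A,M)),(D,R)),((((I,(E,(Q,N))),F),O),C)).
From N up to that node: 7 branches. From P up to the same node: 3 branches. Total: 7 + 3 = 10.

10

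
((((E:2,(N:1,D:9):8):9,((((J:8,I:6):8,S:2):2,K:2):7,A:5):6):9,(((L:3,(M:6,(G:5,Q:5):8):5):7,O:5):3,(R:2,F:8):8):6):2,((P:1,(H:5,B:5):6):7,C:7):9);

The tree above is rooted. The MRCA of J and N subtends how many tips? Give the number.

The MRCA of J and N is the node subtending ((E,(N,D)),((((J,I),S),K),A)).
That clade contains 8 terminal taxa: A, D, E, I, J, K, N, S.

8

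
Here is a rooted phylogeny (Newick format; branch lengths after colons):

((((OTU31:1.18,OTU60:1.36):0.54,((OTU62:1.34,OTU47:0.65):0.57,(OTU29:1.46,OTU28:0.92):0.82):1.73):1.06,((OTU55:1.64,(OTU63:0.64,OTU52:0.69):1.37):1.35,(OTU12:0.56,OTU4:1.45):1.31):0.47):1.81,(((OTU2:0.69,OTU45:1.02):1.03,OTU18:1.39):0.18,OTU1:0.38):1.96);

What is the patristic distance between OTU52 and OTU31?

The path runs OTU52 → … → MRCA → … → OTU31; the MRCA is the node subtending (((OTU31,OTU60),((OTU62,OTU47),(OTU29,OTU28))),((OTU55,(OTU63,OTU52)),(OTU12,OTU4))).
Branch lengths along that path: 0.69 + 1.37 + 1.35 + 0.47 + 1.06 + 0.54 + 1.18 = 6.66.

6.66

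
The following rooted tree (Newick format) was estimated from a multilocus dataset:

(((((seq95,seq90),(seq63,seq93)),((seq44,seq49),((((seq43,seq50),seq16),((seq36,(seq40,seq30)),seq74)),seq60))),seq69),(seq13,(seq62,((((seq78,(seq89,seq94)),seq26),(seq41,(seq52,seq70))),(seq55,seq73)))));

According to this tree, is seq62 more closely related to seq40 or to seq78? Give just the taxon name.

The MRCA of seq62 and seq78 subtends (seq62,((((seq78,(seq89,seq94)),seq26),(seq41,(seq52,seq70))),(seq55,seq73))) (10 taxa).
The MRCA of seq62 and seq40 is the root, subtending the entire tree (26 taxa).
The first is nested inside the second, so seq62 shares a more recent common ancestor with seq78.

seq78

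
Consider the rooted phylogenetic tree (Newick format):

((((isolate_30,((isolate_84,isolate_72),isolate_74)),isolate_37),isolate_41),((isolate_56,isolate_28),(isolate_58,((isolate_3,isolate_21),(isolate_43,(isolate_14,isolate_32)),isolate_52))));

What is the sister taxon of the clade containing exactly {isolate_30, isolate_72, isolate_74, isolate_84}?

The clade containing exactly {isolate_30, isolate_72, isolate_74, isolate_84} attaches to the tree at the node subtending ((isolate_30,((isolate_84,isolate_72),isolate_74)),isolate_37).
The other lineage descending from that same node — the sister group — is the single tip isolate_37.

isolate_37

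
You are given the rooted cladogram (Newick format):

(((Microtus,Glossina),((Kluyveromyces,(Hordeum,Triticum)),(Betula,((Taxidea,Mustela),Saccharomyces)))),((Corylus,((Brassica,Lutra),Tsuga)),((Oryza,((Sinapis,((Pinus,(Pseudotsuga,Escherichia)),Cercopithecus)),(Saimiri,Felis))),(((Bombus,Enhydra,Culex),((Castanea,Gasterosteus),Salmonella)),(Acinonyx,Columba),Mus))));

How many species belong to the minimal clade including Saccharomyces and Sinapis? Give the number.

The MRCA of Saccharomyces and Sinapis is the root, so the clade is the entire tree.
That clade contains 30 terminal taxa: Acinonyx, Betula, Bombus, Brassica, Castanea, Cercopithecus, Columba, Corylus, Culex, Enhydra, Escherichia, Felis, Gasterosteus, Glossina, Hordeum, Kluyveromyces, Lutra, Microtus, Mus, Mustela, Oryza, Pinus, Pseudotsuga, Saccharomyces, Saimiri, Salmonella, Sinapis, Taxidea, Triticum, Tsuga.

30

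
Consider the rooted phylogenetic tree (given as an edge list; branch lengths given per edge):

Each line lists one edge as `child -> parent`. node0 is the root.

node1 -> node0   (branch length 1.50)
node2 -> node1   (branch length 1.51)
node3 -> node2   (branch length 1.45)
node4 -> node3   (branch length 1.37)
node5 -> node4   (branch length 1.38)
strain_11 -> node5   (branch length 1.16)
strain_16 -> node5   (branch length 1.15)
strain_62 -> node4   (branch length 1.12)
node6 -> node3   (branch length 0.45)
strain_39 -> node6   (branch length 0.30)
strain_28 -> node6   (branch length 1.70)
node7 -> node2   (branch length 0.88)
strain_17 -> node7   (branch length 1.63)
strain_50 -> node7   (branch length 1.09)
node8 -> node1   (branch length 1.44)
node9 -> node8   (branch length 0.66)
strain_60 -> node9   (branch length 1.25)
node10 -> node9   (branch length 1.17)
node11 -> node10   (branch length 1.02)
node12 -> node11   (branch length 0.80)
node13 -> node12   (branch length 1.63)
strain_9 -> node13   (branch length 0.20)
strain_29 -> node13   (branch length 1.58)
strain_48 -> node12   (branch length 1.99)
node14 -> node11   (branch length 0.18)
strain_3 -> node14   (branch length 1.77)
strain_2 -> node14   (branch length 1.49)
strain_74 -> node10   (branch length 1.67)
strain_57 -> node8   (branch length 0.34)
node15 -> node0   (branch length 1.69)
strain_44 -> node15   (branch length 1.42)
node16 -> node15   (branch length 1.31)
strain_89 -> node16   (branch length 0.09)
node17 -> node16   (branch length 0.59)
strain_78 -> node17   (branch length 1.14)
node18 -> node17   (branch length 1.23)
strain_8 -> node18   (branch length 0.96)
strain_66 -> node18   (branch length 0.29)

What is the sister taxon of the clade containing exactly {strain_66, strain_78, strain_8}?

strain_89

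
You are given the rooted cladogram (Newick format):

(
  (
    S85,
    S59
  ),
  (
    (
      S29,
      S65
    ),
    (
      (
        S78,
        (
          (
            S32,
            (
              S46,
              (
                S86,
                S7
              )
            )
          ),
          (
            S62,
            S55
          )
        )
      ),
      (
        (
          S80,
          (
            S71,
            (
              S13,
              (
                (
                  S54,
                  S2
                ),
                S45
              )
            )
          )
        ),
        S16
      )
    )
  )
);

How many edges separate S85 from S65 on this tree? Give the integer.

5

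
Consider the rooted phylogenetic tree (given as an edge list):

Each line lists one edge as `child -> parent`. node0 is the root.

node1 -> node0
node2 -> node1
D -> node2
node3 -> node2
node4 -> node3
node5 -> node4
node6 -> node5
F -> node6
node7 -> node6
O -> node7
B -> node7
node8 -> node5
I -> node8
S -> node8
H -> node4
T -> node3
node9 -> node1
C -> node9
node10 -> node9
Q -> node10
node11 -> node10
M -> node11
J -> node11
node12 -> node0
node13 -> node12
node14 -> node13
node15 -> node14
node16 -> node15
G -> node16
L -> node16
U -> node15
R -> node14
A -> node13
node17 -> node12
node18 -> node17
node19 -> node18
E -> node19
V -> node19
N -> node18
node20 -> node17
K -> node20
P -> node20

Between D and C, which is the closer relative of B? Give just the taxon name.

The MRCA of B and D subtends (D,((((F,(O,B)),(I,S)),H),T)) (8 taxa).
The MRCA of B and C subtends ((D,((((F,(O,B)),(I,S)),H),T)),(C,(Q,(M,J)))) (12 taxa).
The first is nested inside the second, so B shares a more recent common ancestor with D.

D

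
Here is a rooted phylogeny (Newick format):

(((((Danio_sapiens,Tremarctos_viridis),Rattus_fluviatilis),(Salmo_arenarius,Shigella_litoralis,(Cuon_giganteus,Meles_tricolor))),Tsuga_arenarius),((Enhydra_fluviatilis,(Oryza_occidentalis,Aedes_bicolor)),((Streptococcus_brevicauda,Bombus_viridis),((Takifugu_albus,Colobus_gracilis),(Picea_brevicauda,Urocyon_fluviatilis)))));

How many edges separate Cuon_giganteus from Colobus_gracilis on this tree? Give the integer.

10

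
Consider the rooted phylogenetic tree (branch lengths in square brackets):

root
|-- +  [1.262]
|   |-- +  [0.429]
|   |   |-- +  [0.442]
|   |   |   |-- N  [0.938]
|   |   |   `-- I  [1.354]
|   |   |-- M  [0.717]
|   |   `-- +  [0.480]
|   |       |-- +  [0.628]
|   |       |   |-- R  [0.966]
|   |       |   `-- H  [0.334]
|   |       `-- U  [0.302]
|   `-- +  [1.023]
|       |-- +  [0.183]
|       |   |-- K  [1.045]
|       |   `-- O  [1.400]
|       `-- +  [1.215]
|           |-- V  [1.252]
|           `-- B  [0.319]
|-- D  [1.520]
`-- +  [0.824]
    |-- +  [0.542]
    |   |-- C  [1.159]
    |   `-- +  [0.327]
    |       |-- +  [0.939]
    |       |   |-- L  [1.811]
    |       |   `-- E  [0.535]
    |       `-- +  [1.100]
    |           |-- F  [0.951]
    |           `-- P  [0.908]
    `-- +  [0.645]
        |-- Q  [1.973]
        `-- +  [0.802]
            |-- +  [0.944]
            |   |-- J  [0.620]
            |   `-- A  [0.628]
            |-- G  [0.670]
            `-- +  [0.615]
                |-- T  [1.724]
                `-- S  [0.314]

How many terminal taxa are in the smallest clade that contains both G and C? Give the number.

The MRCA of G and C is the node subtending ((C,((L,E),(F,P))),(Q,((J,A),G,(T,S)))).
That clade contains 11 terminal taxa: A, C, E, F, G, J, L, P, Q, S, T.

11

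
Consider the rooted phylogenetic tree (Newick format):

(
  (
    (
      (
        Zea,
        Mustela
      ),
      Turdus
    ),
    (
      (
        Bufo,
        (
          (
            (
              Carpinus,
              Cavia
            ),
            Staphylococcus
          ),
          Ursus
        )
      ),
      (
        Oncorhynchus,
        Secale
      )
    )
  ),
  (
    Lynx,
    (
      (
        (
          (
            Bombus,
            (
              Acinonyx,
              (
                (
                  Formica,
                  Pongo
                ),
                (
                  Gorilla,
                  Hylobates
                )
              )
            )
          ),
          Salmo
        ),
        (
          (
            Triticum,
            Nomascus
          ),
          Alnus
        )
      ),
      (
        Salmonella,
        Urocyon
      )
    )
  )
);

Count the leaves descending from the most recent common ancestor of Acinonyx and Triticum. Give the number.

10

The MRCA of Acinonyx and Triticum is the node subtending (((Bombus,(Acinonyx,((Formica,Pongo),(Gorilla,Hylobates)))),Salmo),((Triticum,Nomascus),Alnus)).
That clade contains 10 terminal taxa: Acinonyx, Alnus, Bombus, Formica, Gorilla, Hylobates, Nomascus, Pongo, Salmo, Triticum.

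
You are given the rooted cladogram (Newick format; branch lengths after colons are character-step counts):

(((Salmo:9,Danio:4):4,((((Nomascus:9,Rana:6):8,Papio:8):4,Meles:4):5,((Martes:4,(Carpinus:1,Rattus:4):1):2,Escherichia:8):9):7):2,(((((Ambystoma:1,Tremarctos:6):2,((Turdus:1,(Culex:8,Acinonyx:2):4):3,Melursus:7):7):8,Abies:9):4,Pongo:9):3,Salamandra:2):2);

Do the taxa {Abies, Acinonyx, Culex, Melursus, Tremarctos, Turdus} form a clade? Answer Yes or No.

No

The MRCA of the listed taxa subtends (((Ambystoma,Tremarctos),((Turdus,(Culex,Acinonyx)),Melursus)),Abies).
That clade also contains Ambystoma, which is not in the proposed group, so the group is not monophyletic.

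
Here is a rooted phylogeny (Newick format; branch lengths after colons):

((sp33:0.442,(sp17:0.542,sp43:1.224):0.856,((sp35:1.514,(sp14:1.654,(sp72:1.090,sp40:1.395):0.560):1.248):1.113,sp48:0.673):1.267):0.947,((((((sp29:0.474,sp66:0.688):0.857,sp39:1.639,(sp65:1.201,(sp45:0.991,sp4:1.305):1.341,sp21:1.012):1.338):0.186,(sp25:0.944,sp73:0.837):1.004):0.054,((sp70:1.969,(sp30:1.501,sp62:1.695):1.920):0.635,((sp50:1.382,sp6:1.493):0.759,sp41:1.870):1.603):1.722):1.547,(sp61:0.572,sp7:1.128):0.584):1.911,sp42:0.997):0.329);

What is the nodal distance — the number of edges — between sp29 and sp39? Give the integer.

The MRCA of sp29 and sp39 is the node subtending ((sp29,sp66),sp39,(sp65,(sp45,sp4),sp21)).
From sp29 up to that node: 2 branches. From sp39 up to the same node: 1 branch. Total: 2 + 1 = 3.

3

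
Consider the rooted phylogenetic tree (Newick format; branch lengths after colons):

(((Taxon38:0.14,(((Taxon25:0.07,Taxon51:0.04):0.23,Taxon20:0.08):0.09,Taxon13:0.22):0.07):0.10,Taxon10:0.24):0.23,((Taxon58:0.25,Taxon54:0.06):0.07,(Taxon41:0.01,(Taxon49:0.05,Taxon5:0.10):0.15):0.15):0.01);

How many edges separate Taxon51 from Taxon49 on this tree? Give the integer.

10

The MRCA of Taxon51 and Taxon49 is the root of the tree.
From Taxon51 up to that node: 6 branches. From Taxon49 up to the same node: 4 branches. Total: 6 + 4 = 10.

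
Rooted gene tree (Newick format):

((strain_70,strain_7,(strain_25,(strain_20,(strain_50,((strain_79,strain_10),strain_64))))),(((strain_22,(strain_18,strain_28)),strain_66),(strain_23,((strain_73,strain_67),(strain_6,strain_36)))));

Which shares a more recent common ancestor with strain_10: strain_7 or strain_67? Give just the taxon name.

strain_7

The MRCA of strain_10 and strain_7 subtends (strain_70,strain_7,(strain_25,(strain_20,(strain_50,((strain_79,strain_10),strain_64))))) (8 taxa).
The MRCA of strain_10 and strain_67 is the root, subtending the entire tree (17 taxa).
The first is nested inside the second, so strain_10 shares a more recent common ancestor with strain_7.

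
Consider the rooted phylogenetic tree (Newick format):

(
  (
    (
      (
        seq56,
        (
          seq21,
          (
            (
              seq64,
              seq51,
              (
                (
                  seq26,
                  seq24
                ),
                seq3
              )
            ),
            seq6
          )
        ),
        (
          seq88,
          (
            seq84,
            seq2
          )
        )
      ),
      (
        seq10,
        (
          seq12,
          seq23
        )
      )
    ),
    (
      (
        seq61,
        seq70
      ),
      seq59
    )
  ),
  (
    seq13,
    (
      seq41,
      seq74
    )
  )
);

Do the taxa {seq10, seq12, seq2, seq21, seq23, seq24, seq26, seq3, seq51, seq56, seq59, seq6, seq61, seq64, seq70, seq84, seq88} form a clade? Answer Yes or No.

The most recent common ancestor of these taxa subtends (((seq56,(seq21,((seq64,seq51,((seq26,seq24),seq3)),seq6)),(seq88,(seq84,seq2))),(seq10,(seq12,seq23))),((seq61,seq70),seq59)).
That clade has exactly 17 tips — every listed taxon and nothing else — so the group is monophyletic.

Yes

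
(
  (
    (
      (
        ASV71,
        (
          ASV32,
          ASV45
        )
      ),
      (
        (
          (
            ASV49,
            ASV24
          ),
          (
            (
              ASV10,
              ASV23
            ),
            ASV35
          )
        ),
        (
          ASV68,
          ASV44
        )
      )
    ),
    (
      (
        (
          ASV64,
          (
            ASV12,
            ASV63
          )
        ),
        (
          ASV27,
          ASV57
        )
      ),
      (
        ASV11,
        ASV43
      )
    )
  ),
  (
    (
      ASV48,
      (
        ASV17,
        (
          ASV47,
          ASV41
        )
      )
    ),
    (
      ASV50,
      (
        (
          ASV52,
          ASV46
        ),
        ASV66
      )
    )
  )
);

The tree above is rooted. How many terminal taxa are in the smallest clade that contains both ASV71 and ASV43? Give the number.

The MRCA of ASV71 and ASV43 is the node subtending (((ASV71,(ASV32,ASV45)),(((ASV49,ASV24),((ASV10,ASV23),ASV35)),(ASV68,ASV44))),(((ASV64,(ASV12,ASV63)),(ASV27,ASV57)),(ASV11,ASV43))).
That clade contains 17 terminal taxa: ASV10, ASV11, ASV12, ASV23, ASV24, ASV27, ASV32, ASV35, ASV43, ASV44, ASV45, ASV49, ASV57, ASV63, ASV64, ASV68, ASV71.

17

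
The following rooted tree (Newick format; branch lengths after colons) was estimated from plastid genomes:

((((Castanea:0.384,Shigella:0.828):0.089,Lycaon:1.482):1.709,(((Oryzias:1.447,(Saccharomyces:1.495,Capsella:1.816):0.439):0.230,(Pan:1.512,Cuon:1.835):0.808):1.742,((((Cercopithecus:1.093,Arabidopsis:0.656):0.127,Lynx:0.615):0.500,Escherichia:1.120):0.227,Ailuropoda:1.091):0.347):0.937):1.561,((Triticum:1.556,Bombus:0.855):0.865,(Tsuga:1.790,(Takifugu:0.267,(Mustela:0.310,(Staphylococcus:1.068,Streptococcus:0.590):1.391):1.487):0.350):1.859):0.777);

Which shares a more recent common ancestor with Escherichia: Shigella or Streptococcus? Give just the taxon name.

Shigella

The MRCA of Escherichia and Shigella subtends (((Castanea,Shigella),Lycaon),(((Oryzias,(Saccharomyces,Capsella)),(Pan,Cuon)),((((Cercopithecus,Arabidopsis),Lynx),Escherichia),Ailuropoda))) (13 taxa).
The MRCA of Escherichia and Streptococcus is the root, subtending the entire tree (20 taxa).
The first is nested inside the second, so Escherichia shares a more recent common ancestor with Shigella.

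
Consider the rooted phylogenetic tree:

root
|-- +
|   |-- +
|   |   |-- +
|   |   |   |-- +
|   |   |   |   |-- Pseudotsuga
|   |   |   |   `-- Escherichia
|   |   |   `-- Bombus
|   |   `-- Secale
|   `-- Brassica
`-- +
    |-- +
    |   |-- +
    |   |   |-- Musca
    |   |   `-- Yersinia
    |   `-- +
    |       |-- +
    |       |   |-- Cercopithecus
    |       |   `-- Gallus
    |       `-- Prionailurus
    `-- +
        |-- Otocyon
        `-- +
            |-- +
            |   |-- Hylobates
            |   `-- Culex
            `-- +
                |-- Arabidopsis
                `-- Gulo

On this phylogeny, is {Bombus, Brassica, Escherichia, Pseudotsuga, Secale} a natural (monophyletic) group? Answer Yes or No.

Yes

The most recent common ancestor of these taxa subtends ((((Pseudotsuga,Escherichia),Bombus),Secale),Brassica).
That clade has exactly 5 tips — every listed taxon and nothing else — so the group is monophyletic.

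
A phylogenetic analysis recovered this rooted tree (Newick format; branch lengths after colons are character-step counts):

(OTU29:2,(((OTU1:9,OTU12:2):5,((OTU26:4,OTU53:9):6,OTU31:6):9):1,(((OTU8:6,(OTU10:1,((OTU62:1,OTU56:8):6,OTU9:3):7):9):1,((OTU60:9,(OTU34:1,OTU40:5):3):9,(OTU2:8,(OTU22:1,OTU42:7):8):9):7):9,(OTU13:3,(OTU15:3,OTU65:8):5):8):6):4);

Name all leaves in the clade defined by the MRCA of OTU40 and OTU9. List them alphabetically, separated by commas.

OTU10, OTU2, OTU22, OTU34, OTU40, OTU42, OTU56, OTU60, OTU62, OTU8, OTU9

Tracing OTU40: it sits inside (OTU34,OTU40).
Tracing OTU9: it sits inside ((OTU62,OTU56),OTU9).
The smallest clade enclosing both is ((OTU8,(OTU10,((OTU62,OTU56),OTU9))),((OTU60,(OTU34,OTU40)),(OTU2,(OTU22,OTU42)))); the answer is its 11 terminal taxa in alphabetical order.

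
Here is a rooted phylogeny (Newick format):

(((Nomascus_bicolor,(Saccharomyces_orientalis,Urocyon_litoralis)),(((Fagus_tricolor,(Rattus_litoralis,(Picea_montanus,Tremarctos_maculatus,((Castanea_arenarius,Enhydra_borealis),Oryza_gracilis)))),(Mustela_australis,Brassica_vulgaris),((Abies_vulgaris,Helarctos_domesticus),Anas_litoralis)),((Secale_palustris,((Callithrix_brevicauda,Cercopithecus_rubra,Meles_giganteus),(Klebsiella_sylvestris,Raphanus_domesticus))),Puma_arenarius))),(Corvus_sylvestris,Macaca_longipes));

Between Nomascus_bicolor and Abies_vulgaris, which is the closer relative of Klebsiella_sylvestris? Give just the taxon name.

Abies_vulgaris

The MRCA of Klebsiella_sylvestris and Abies_vulgaris subtends (((Fagus_tricolor,(Rattus_litoralis,(Picea_montanus,Tremarctos_maculatus,((Castanea_arenarius,Enhydra_borealis),Oryza_gracilis)))),(Mustela_australis,Brassica_vulgaris),((Abies_vulgaris,Helarctos_domesticus),Anas_litoralis)),((Secale_palustris,((Callithrix_brevicauda,Cercopithecus_rubra,Meles_giganteus),(Klebsiella_sylvestris,Raphanus_domesticus))),Puma_arenarius)) (19 taxa).
The MRCA of Klebsiella_sylvestris and Nomascus_bicolor subtends ((Nomascus_bicolor,(Saccharomyces_orientalis,Urocyon_litoralis)),(((Fagus_tricolor,(Rattus_litoralis,(Picea_montanus,Tremarctos_maculatus,((Castanea_arenarius,Enhydra_borealis),Oryza_gracilis)))),(Mustela_australis,Brassica_vulgaris),((Abies_vulgaris,Helarctos_domesticus),Anas_litoralis)),((Secale_palustris,((Callithrix_brevicauda,Cercopithecus_rubra,Meles_giganteus),(Klebsiella_sylvestris,Raphanus_domesticus))),Puma_arenarius))) (22 taxa).
The first is nested inside the second, so Klebsiella_sylvestris shares a more recent common ancestor with Abies_vulgaris.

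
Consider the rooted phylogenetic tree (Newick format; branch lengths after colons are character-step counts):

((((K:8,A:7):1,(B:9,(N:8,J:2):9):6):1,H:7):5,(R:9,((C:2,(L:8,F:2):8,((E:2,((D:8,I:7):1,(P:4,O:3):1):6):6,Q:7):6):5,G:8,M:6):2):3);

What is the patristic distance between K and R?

The path runs K → … → MRCA → … → R; the MRCA is the root of the tree.
Branch lengths along that path: 8 + 1 + 1 + 5 + 3 + 9 = 27.

27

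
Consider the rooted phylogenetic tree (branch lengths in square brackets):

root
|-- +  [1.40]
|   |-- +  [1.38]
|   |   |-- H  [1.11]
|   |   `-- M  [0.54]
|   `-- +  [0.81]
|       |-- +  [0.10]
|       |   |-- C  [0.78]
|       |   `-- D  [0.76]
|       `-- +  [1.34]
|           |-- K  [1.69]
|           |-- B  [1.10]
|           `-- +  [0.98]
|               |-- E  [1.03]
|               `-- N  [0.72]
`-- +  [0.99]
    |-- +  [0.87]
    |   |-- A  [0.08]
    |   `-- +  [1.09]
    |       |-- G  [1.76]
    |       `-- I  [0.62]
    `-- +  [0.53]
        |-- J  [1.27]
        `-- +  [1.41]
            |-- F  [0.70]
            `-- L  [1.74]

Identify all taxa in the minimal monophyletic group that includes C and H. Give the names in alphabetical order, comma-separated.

Tracing C: it sits inside (C,D).
Tracing H: it sits inside (H,M).
The smallest clade enclosing both is ((H,M),((C,D),(K,B,(E,N)))); the answer is its 8 terminal taxa in alphabetical order.

B, C, D, E, H, K, M, N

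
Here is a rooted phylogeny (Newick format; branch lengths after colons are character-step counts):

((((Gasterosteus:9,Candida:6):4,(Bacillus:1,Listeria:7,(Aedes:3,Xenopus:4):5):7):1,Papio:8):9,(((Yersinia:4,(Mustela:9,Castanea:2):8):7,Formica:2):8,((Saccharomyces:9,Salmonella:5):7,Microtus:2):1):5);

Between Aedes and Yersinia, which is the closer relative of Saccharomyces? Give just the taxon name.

Yersinia

The MRCA of Saccharomyces and Yersinia subtends (((Yersinia,(Mustela,Castanea)),Formica),((Saccharomyces,Salmonella),Microtus)) (7 taxa).
The MRCA of Saccharomyces and Aedes is the root, subtending the entire tree (14 taxa).
The first is nested inside the second, so Saccharomyces shares a more recent common ancestor with Yersinia.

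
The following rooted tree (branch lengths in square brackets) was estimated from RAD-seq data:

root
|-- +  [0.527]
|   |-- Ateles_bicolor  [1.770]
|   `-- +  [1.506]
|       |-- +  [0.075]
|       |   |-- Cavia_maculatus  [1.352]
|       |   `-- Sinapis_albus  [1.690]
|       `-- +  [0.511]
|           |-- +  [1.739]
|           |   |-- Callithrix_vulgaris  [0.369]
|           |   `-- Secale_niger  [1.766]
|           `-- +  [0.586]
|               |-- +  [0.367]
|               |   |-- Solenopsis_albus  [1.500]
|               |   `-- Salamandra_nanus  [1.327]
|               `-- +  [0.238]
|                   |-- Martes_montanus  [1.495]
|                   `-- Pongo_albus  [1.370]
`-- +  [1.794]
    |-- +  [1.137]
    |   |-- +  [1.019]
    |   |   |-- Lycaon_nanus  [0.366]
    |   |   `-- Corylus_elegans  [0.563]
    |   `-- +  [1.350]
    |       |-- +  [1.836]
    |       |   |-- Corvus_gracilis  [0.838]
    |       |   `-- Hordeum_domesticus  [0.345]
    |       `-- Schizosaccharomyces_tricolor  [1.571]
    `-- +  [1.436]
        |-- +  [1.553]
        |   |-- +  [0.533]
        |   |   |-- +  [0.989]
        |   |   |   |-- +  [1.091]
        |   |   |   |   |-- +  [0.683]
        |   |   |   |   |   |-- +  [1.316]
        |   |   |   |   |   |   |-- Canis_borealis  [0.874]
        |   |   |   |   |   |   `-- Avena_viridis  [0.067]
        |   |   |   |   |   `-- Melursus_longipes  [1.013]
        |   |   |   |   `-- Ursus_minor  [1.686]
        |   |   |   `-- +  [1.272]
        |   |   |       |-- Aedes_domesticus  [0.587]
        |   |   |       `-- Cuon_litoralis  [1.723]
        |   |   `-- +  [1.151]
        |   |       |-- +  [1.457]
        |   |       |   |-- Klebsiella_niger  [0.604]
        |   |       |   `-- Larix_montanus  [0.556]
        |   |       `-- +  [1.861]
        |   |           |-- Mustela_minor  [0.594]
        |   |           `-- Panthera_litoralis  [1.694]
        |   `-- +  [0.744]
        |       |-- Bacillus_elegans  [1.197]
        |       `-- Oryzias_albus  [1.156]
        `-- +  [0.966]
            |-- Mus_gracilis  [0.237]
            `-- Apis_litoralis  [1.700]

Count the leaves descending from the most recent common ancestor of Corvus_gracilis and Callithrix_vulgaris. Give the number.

The MRCA of Corvus_gracilis and Callithrix_vulgaris is the root, so the clade is the entire tree.
That clade contains 28 terminal taxa: Aedes_domesticus, Apis_litoralis, Ateles_bicolor, Avena_viridis, Bacillus_elegans, Callithrix_vulgaris, Canis_borealis, Cavia_maculatus, Corvus_gracilis, Corylus_elegans, Cuon_litoralis, Hordeum_domesticus, Klebsiella_niger, Larix_montanus, Lycaon_nanus, Martes_montanus, Melursus_longipes, Mus_gracilis, Mustela_minor, Oryzias_albus, Panthera_litoralis, Pongo_albus, Salamandra_nanus, Schizosaccharomyces_tricolor, Secale_niger, Sinapis_albus, Solenopsis_albus, Ursus_minor.

28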